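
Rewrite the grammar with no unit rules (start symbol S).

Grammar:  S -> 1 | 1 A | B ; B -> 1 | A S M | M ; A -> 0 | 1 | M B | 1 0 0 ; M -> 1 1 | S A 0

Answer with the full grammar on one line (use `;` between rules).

Unit pairs: B ⇒* {M}; S ⇒* {B, M}.
For every A with A ⇒* B via unit rules, add B's non-unit alternatives to A; then delete every rule of the form X → Y.

S -> 1 | A S M | 1 A | 1 1 | S A 0; B -> 1 | A S M | 1 1 | S A 0; A -> 0 | 1 | M B | 1 0 0; M -> 1 1 | S A 0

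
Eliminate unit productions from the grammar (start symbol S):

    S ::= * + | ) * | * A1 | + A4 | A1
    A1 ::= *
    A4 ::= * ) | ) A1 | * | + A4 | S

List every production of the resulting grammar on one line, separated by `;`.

S ::= * | * + | ) * | * A1 | + A4; A1 ::= *; A4 ::= * ) | ) A1 | * | + A4 | * + | ) * | * A1

Unit pairs: A4 ⇒* {A1, S}; S ⇒* {A1}.
For each unit pair (A, B), copy every non-unit production of B to A, then drop all unit productions.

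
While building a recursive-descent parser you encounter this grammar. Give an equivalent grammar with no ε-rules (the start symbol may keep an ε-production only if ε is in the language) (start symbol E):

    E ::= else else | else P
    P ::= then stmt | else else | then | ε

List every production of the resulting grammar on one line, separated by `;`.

E ::= else else | else P | else; P ::= then stmt | else else | then

Nullable set = {P}.
ε ∉ L(G), so no ε-production is kept.
Expand every rule over subsets of its nullable positions: E → else P gives else P | else.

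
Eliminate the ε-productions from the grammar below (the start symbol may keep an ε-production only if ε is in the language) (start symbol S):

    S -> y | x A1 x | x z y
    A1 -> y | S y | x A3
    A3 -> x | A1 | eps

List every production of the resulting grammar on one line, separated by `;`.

S -> y | x A1 x | x z y; A1 -> y | S y | x A3 | x; A3 -> x | A1

Nullable set = {A3}.
ε ∉ L(G), so no ε-production is kept.
For each production, add variants omitting each subset of nullable occurrences: A1 → x A3 gives x A3 | x.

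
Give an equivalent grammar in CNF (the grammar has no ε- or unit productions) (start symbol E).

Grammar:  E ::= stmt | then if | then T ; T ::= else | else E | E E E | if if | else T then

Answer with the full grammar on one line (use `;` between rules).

Introduce a nonterminal for each terminal appearing in a rule of length ≥ 2: X1 → then, X2 → if, X3 → else.
Binarize each right-hand side of length ≥ 3 by chaining fresh nonterminals (Y1, Y2, …): affected rules were T → E E E; T → X3 T X1.

E ::= stmt | X1 X2 | X1 T; T ::= else | X3 E | E Y1 | X2 X2 | X3 Y2; X1 ::= then; X2 ::= if; X3 ::= else; Y1 ::= E E; Y2 ::= T X1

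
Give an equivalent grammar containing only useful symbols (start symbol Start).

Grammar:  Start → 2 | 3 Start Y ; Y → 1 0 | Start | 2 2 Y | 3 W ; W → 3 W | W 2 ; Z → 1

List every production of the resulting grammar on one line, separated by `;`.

Generating nonterminals: {Start, Y, Z}.
Reachable from Start after that: {Start, Y}.
Removed useless symbols: {W, Z} and every production mentioning them.

Start → 2 | 3 Start Y; Y → 1 0 | Start | 2 2 Y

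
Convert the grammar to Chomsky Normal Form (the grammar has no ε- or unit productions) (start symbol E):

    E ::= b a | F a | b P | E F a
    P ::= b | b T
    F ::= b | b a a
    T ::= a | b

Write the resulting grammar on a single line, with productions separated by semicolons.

E ::= X1 X2 | F X2 | X1 P | E Y1; P ::= b | X1 T; F ::= b | X1 Y2; T ::= a | b; X1 ::= b; X2 ::= a; Y1 ::= F X2; Y2 ::= X2 X2

Introduce a nonterminal for each terminal appearing in a rule of length ≥ 2: X1 → b, X2 → a.
Binarize each right-hand side of length ≥ 3 by chaining fresh nonterminals (Y1, Y2, …): affected rules were E → E F X2; F → X1 X2 X2.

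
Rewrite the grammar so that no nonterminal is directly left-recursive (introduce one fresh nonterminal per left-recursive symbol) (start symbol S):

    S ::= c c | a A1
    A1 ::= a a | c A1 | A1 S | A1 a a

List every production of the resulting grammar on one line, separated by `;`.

Left recursion appears on A1.
For A1: α = {S, a a}, β = {a a, c A1}. Rewrite as A1 → β A1' and A1' → α A1' | ε.

S ::= c c | a A1; A1 ::= a a A1' | c A1 A1'; A1' ::= S A1' | a a A1' | ε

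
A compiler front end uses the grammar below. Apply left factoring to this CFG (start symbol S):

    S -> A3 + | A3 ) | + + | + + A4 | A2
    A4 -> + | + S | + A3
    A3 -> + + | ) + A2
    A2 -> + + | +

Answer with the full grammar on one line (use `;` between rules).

S -> A2 | + + S' | A3 S''; A4 -> + A4'; A3 -> + + | ) + A2; A2 -> + A2'; S' -> ε | A4; S'' -> + | ); A4' -> ε | S | A3; A2' -> + | ε

S has alternatives sharing prefix '+ +': factor to S → + + S' with S' → ε | A4.
S has alternatives sharing prefix 'A3': factor to S → A3 S'' with S'' → + | ).
A4 has alternatives sharing prefix '+': factor to A4 → + A4' with A4' → ε | S | A3.
A2 has alternatives sharing prefix '+': factor to A2 → + A2' with A2' → + | ε.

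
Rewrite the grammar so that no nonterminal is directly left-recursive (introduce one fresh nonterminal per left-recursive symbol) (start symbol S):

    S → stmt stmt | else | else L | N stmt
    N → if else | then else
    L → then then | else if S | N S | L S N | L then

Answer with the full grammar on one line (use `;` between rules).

S → stmt stmt | else | else L | N stmt; N → if else | then else; L → then then L' | else if S L' | N S L'; L' → S N L' | then L' | ε

Directly left-recursive nonterminal: L.
For L: α = {S N, then}, β = {then then, else if S, N S}. Rewrite as L → β L' and L' → α L' | ε.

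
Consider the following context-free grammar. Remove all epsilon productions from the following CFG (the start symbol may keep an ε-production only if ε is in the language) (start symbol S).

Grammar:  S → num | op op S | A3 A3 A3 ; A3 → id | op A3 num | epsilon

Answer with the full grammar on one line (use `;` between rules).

S → num | op op S | op op | A3 A3 A3 | A3 A3 | A3 | epsilon; A3 → id | op A3 num | op num

The nullable symbols are {A3, S}.
ε ∈ L(G) since S is nullable, so keep S → ε.
Add the nullable-subset variants: S → op op S gives op op S | op op. S → A3 A3 A3 gives A3 A3 A3 | A3 A3 | A3. A3 → op A3 num gives op A3 num | op num.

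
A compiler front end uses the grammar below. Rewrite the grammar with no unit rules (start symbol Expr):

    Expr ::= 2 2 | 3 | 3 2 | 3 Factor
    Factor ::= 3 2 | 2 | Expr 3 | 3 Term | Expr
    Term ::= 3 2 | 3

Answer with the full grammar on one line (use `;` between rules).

Expr ::= 2 2 | 3 | 3 2 | 3 Factor; Factor ::= 3 2 | 2 | Expr 3 | 3 Term | 2 2 | 3 | 3 Factor; Term ::= 3 2 | 3

Unit pairs: Factor ⇒* {Expr}.
For each unit pair (A, B), copy every non-unit production of B to A, then drop all unit productions.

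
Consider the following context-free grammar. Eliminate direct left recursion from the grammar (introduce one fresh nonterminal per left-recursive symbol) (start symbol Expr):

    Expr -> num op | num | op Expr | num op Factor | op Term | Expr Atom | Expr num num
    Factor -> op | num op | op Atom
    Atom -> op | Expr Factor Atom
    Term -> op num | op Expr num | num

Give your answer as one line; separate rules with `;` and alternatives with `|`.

Expr -> num op Expr1 | num Expr1 | op Expr Expr1 | num op Factor Expr1 | op Term Expr1; Factor -> op | num op | op Atom; Atom -> op | Expr Factor Atom; Term -> op num | op Expr num | num; Expr1 -> Atom Expr1 | num num Expr1 | ε

Left recursion appears on Expr.
For Expr: α = {Atom, num num}, β = {num op, num, op Expr, num op Factor, op Term}. Rewrite as Expr → β Expr1 and Expr1 → α Expr1 | ε.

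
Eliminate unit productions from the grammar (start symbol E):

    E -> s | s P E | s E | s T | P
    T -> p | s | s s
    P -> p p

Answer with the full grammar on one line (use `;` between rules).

Unit pairs: E ⇒* {P}.
Replace each nonterminal's rules with the union of the non-unit rules of every nonterminal it unit-derives.

E -> s | s P E | s E | s T | p p; T -> p | s | s s; P -> p p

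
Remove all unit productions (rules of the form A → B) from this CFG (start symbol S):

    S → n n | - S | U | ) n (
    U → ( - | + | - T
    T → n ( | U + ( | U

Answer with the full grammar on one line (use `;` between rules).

S → ( - | + | - T | n n | - S | ) n (; U → ( - | + | - T; T → ( - | + | - T | n ( | U + (

Unit pairs: S ⇒* {U}; T ⇒* {U}.
Replace each nonterminal's rules with the union of the non-unit rules of every nonterminal it unit-derives.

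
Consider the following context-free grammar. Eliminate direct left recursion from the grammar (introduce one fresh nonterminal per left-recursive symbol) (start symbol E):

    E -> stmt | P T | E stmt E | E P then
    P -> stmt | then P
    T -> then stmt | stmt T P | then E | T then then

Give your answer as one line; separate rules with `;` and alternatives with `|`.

E -> stmt E' | P T E'; P -> stmt | then P; T -> then stmt T' | stmt T P T' | then E T'; E' -> stmt E E' | P then E' | epsilon; T' -> then then T' | epsilon

E, T are directly left-recursive.
For E: α = {stmt E, P then}, β = {stmt, P T}. Rewrite as E → β E' and E' → α E' | ε.
For T: α = {then then}, β = {then stmt, stmt T P, then E}. Rewrite as T → β T' and T' → α T' | ε.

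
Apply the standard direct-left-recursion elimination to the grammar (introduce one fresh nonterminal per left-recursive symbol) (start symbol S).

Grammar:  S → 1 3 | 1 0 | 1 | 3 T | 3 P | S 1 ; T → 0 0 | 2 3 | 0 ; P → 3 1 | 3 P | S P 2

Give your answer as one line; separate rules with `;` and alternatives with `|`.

Left recursion appears on S.
For S: α = {1}, β = {1 3, 1 0, 1, 3 T, 3 P}. Rewrite as S → β S' and S' → α S' | ε.

S → 1 3 S' | 1 0 S' | 1 S' | 3 T S' | 3 P S'; T → 0 0 | 2 3 | 0; P → 3 1 | 3 P | S P 2; S' → 1 S' | ε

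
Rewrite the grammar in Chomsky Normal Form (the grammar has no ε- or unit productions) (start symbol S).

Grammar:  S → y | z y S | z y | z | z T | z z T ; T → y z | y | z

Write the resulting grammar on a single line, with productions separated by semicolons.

S → y | X1 Y1 | X1 X2 | z | X1 T | X1 Y2; T → X2 X1 | y | z; X1 → z; X2 → y; Y1 → X2 S; Y2 → X1 T

Introduce a nonterminal for each terminal appearing in a rule of length ≥ 2: X1 → z, X2 → y.
Binarize each right-hand side of length ≥ 3 by chaining fresh nonterminals (Y1, Y2, …): affected rules were S → X1 X2 S; S → X1 X1 T.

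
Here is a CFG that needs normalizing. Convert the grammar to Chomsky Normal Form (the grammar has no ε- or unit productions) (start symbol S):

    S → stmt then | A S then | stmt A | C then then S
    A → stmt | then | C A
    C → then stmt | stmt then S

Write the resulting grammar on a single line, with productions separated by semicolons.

S → X1 X2 | A Y1 | X1 A | C Y2; A → stmt | then | C A; C → X2 X1 | X1 Y4; X1 → stmt; X2 → then; Y1 → S X2; Y2 → X2 Y3; Y3 → X2 S; Y4 → X2 S

Introduce a nonterminal for each terminal appearing in a rule of length ≥ 2: X1 → stmt, X2 → then.
Binarize each right-hand side of length ≥ 3 by chaining fresh nonterminals (Y1, Y2, …): affected rules were S → A S X2; S → C X2 X2 S; C → X1 X2 S.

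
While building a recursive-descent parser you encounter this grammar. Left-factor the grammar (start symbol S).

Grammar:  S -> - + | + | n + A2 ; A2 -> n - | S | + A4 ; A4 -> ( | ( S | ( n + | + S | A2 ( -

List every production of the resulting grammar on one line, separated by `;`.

S -> - + | + | n + A2; A2 -> n - | S | + A4; A4 -> + S | A2 ( - | ( A4'; A4' -> ε | S | n +

A4 has alternatives sharing prefix '(': factor to A4 → ( A4' with A4' → ε | S | n +.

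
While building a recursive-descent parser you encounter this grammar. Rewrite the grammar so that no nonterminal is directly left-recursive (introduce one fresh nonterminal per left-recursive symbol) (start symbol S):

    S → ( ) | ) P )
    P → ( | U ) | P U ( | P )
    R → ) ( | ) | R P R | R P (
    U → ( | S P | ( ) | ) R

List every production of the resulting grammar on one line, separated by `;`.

Left recursion appears on P, R.
For P: α = {U (, )}, β = {(, U )}. Rewrite as P → β P' and P' → α P' | ε.
For R: α = {P R, P (}, β = {) (, )}. Rewrite as R → β R' and R' → α R' | ε.

S → ( ) | ) P ); P → ( P' | U ) P'; R → ) ( R' | ) R'; U → ( | S P | ( ) | ) R; P' → U ( P' | ) P' | ε; R' → P R R' | P ( R' | ε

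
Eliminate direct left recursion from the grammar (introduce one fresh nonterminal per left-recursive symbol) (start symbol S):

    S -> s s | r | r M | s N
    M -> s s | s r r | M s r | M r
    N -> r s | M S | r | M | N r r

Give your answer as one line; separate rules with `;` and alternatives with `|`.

S -> s s | r | r M | s N; M -> s s M' | s r r M'; N -> r s N' | M S N' | r N' | M N'; M' -> s r M' | r M' | ε; N' -> r r N' | ε

Left recursion appears on M, N.
For M: α = {s r, r}, β = {s s, s r r}. Rewrite as M → β M' and M' → α M' | ε.
For N: α = {r r}, β = {r s, M S, r, M}. Rewrite as N → β N' and N' → α N' | ε.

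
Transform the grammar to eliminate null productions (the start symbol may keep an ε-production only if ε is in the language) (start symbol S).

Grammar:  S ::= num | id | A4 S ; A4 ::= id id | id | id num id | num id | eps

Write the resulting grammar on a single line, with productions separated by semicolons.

S ::= num | id | A4 S; A4 ::= id id | id | id num id | num id

Nullable nonterminals: {A4}.
ε ∉ L(G), so no ε-production is kept.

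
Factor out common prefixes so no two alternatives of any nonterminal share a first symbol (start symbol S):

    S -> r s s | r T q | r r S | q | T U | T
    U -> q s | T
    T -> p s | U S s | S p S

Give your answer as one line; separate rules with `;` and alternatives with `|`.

S -> q | r S' | T S''; U -> q s | T; T -> p s | U S s | S p S; S' -> s s | T q | r S; S'' -> U | ε

S has alternatives sharing prefix 'r': factor to S → r S' with S' → s s | T q | r S.
S has alternatives sharing prefix 'T': factor to S → T S'' with S'' → U | ε.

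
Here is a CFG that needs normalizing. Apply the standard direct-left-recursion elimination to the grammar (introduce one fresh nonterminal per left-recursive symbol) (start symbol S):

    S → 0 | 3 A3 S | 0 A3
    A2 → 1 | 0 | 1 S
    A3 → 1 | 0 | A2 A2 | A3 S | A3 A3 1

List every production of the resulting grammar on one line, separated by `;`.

S → 0 | 3 A3 S | 0 A3; A2 → 1 | 0 | 1 S; A3 → 1 A3' | 0 A3' | A2 A2 A3'; A3' → S A3' | A3 1 A3' | ε

Directly left-recursive nonterminal: A3.
For A3: α = {S, A3 1}, β = {1, 0, A2 A2}. Rewrite as A3 → β A3' and A3' → α A3' | ε.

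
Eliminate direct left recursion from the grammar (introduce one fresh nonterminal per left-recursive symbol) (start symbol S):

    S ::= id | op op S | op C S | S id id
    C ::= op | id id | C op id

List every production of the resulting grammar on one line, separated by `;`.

S ::= id S' | op op S S' | op C S S'; C ::= op C' | id id C'; S' ::= id id S' | ε; C' ::= op id C' | ε

Directly left-recursive nonterminals: S, C.
For S: α = {id id}, β = {id, op op S, op C S}. Rewrite as S → β S' and S' → α S' | ε.
For C: α = {op id}, β = {op, id id}. Rewrite as C → β C' and C' → α C' | ε.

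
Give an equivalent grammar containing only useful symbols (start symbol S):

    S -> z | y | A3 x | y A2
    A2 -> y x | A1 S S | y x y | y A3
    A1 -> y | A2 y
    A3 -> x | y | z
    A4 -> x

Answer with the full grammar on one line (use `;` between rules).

Generating nonterminals: {A1, A2, A3, A4, S}.
Reachable from S after that: {A1, A2, A3, S}.
Removed useless symbols: {A4} and every production mentioning them.

S -> z | y | A3 x | y A2; A2 -> y x | A1 S S | y x y | y A3; A1 -> y | A2 y; A3 -> x | y | z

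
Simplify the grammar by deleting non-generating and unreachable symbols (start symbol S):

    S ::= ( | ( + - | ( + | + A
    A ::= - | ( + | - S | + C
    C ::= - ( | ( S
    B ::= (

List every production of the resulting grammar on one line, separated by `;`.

Generating nonterminals: {A, B, C, S}.
Reachable from S after that: {A, C, S}.
Removed useless symbols: {B} and every production mentioning them.

S ::= ( | ( + - | ( + | + A; A ::= - | ( + | - S | + C; C ::= - ( | ( S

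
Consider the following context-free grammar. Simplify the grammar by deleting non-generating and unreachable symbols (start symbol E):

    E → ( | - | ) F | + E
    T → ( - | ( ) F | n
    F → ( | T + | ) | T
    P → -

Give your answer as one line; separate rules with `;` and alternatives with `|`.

Generating nonterminals: {E, F, P, T}.
Reachable from E after that: {E, F, T}.
Removed useless symbols: {P} and every production mentioning them.

E → ( | - | ) F | + E; T → ( - | ( ) F | n; F → ( | T + | ) | T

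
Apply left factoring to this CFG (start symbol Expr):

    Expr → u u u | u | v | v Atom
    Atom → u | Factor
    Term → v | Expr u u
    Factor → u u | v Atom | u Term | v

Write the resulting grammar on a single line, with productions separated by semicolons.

Expr has alternatives sharing prefix 'u': factor to Expr → u Expr1 with Expr1 → u u | ε.
Expr has alternatives sharing prefix 'v': factor to Expr → v Expr2 with Expr2 → ε | Atom.
Factor has alternatives sharing prefix 'u': factor to Factor → u Factor1 with Factor1 → u | Term.
Factor has alternatives sharing prefix 'v': factor to Factor → v Factor2 with Factor2 → Atom | ε.

Expr → u Expr1 | v Expr2; Atom → u | Factor; Term → v | Expr u u; Factor → u Factor1 | v Factor2; Expr1 → u u | eps; Expr2 → eps | Atom; Factor1 → u | Term; Factor2 → Atom | eps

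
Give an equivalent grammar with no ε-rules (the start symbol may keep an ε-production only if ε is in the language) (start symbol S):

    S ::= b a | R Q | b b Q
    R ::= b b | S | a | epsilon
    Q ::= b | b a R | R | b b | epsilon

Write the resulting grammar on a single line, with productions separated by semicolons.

Nullable set = {Q, R, S}.
ε ∈ L(G) since S is nullable, so keep S → ε.
Add the nullable-subset variants: S → R Q gives R Q | R | Q. S → b b Q gives b b Q | b b. Q → b a R gives b a R | b a.

S ::= b a | R Q | R | Q | b b Q | b b | epsilon; R ::= b b | S | a; Q ::= b | b a R | b a | R | b b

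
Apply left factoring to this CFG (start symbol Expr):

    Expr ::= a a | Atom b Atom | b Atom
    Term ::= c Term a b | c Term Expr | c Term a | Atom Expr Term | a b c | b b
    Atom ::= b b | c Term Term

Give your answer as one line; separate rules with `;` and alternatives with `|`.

Expr ::= a a | Atom b Atom | b Atom; Term ::= Atom Expr Term | a b c | b b | c Term Term1; Atom ::= b b | c Term Term; Term1 ::= Expr | a Term11; Term11 ::= b | ε

Term has alternatives sharing prefix 'c Term': factor to Term → c Term Term1 with Term1 → a b | Expr | a.
Term1 has alternatives sharing prefix 'a': factor to Term1 → a Term11 with Term11 → b | ε.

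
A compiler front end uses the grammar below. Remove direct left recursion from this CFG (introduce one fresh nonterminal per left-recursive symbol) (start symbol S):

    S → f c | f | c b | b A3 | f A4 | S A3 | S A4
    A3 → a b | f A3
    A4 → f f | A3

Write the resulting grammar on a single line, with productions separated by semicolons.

S → f c S' | f S' | c b S' | b A3 S' | f A4 S'; A3 → a b | f A3; A4 → f f | A3; S' → A3 S' | A4 S' | ε

S is directly left-recursive.
For S: α = {A3, A4}, β = {f c, f, c b, b A3, f A4}. Rewrite as S → β S' and S' → α S' | ε.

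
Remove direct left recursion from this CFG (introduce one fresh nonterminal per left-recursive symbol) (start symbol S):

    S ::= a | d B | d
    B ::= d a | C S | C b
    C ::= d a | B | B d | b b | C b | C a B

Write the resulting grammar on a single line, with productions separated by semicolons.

S ::= a | d B | d; B ::= d a | C S | C b; C ::= d a C' | B C' | B d C' | b b C'; C' ::= b C' | a B C' | ε

C is directly left-recursive.
For C: α = {b, a B}, β = {d a, B, B d, b b}. Rewrite as C → β C' and C' → α C' | ε.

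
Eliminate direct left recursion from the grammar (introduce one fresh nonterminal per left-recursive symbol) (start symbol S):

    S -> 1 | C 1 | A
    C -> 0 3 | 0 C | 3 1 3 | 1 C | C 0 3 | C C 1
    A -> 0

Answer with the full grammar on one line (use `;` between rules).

Left recursion appears on C.
For C: α = {0 3, C 1}, β = {0 3, 0 C, 3 1 3, 1 C}. Rewrite as C → β C' and C' → α C' | ε.

S -> 1 | C 1 | A; C -> 0 3 C' | 0 C C' | 3 1 3 C' | 1 C C'; A -> 0; C' -> 0 3 C' | C 1 C' | epsilon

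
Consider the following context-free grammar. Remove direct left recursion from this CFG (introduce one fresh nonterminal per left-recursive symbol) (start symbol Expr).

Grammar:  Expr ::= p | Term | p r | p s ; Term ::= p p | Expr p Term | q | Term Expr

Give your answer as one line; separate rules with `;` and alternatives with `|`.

Left recursion appears on Term.
For Term: α = {Expr}, β = {p p, Expr p Term, q}. Rewrite as Term → β Term1 and Term1 → α Term1 | ε.

Expr ::= p | Term | p r | p s; Term ::= p p Term1 | Expr p Term Term1 | q Term1; Term1 ::= Expr Term1 | ε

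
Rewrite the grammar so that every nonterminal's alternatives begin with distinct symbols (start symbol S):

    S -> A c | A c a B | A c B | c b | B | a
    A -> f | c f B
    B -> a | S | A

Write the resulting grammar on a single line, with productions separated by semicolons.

S -> c b | B | a | A c S'; A -> f | c f B; B -> a | S | A; S' -> ε | a B | B

S has alternatives sharing prefix 'A c': factor to S → A c S' with S' → ε | a B | B.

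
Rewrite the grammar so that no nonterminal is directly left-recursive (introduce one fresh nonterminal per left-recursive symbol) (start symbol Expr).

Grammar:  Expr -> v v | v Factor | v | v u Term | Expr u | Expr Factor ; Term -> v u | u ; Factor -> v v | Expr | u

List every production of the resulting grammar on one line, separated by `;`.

Directly left-recursive nonterminal: Expr.
For Expr: α = {u, Factor}, β = {v v, v Factor, v, v u Term}. Rewrite as Expr → β Expr1 and Expr1 → α Expr1 | ε.

Expr -> v v Expr1 | v Factor Expr1 | v Expr1 | v u Term Expr1; Term -> v u | u; Factor -> v v | Expr | u; Expr1 -> u Expr1 | Factor Expr1 | eps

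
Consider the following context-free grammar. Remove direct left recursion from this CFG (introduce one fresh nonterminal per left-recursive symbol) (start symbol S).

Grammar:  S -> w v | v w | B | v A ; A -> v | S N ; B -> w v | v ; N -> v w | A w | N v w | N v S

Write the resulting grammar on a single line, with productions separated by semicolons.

Left recursion appears on N.
For N: α = {v w, v S}, β = {v w, A w}. Rewrite as N → β N' and N' → α N' | ε.

S -> w v | v w | B | v A; A -> v | S N; B -> w v | v; N -> v w N' | A w N'; N' -> v w N' | v S N' | ε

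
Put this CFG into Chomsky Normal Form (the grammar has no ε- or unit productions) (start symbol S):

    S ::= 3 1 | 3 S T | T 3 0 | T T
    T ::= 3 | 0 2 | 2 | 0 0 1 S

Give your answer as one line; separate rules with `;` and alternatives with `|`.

Introduce a nonterminal for each terminal appearing in a rule of length ≥ 2: X1 → 3, X2 → 1, X3 → 0, X4 → 2.
Binarize each right-hand side of length ≥ 3 by chaining fresh nonterminals (Y1, Y2, …): affected rules were S → X1 S T; S → T X1 X3; T → X3 X3 X2 S.

S ::= X1 X2 | X1 Y1 | T Y2 | T T; T ::= 3 | X3 X4 | 2 | X3 Y3; X1 ::= 3; X2 ::= 1; X3 ::= 0; X4 ::= 2; Y1 ::= S T; Y2 ::= X1 X3; Y3 ::= X3 Y4; Y4 ::= X2 S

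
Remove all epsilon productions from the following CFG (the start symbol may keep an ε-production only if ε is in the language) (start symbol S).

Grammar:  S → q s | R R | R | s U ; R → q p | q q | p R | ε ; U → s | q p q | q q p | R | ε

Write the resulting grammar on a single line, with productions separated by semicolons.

S → q s | R R | R | s U | s | ε; R → q p | q q | p R | p; U → s | q p q | q q p | R

Nullable nonterminals: {R, S, U}.
ε ∈ L(G) since S is nullable, so keep S → ε.
Add the nullable-subset variants: S → R R gives R R | R. S → s U gives s U | s. R → p R gives p R | p.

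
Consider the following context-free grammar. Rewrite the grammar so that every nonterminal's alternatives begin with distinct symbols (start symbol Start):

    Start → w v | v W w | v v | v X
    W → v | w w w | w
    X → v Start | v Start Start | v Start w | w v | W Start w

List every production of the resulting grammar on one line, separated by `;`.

Start has alternatives sharing prefix 'v': factor to Start → v Start1 with Start1 → W w | v | X.
W has alternatives sharing prefix 'w': factor to W → w W1 with W1 → w w | ε.
X has alternatives sharing prefix 'v Start': factor to X → v Start X1 with X1 → ε | Start | w.

Start → w v | v Start1; W → v | w W1; X → w v | W Start w | v Start X1; Start1 → W w | v | X; W1 → w w | eps; X1 → eps | Start | w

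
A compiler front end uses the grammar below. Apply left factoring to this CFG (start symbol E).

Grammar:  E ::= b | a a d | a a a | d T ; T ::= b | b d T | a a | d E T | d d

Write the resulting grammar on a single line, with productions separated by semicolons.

E ::= b | d T | a a E'; T ::= a a | b T' | d T''; E' ::= d | a; T' ::= epsilon | d T; T'' ::= E T | d

E has alternatives sharing prefix 'a a': factor to E → a a E' with E' → d | a.
T has alternatives sharing prefix 'b': factor to T → b T' with T' → ε | d T.
T has alternatives sharing prefix 'd': factor to T → d T'' with T'' → E T | d.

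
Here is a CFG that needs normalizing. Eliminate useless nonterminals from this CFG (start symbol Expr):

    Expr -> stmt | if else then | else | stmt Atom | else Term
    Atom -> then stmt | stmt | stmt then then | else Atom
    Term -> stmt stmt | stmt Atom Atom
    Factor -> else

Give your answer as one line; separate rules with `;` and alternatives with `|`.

Expr -> stmt | if else then | else | stmt Atom | else Term; Atom -> then stmt | stmt | stmt then then | else Atom; Term -> stmt stmt | stmt Atom Atom

Generating nonterminals: {Atom, Expr, Factor, Term}.
Reachable from Expr after that: {Atom, Expr, Term}.
Removed useless symbols: {Factor} and every production mentioning them.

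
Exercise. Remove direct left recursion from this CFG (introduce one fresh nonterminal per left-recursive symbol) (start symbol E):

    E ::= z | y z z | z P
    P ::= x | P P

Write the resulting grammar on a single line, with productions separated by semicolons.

Left recursion appears on P.
For P: α = {P}, β = {x}. Rewrite as P → β P' and P' → α P' | ε.

E ::= z | y z z | z P; P ::= x P'; P' ::= P P' | epsilon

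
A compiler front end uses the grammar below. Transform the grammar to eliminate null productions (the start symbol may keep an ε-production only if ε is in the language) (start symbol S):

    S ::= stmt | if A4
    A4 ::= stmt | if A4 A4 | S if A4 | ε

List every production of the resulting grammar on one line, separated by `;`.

Nullable set = {A4}.
ε ∉ L(G), so no ε-production is kept.
Expand every rule over subsets of its nullable positions: S → if A4 gives if A4 | if. A4 → if A4 A4 gives if A4 A4 | if A4 | if. A4 → S if A4 gives S if A4 | S if.

S ::= stmt | if A4 | if; A4 ::= stmt | if A4 A4 | if A4 | if | S if A4 | S if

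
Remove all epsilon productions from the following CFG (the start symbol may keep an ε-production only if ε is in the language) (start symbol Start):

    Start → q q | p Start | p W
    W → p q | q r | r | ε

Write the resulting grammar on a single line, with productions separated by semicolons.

Start → q q | p Start | p W | p; W → p q | q r | r

Nullable set = {W}.
ε ∉ L(G), so no ε-production is kept.
Add the nullable-subset variants: Start → p W gives p W | p.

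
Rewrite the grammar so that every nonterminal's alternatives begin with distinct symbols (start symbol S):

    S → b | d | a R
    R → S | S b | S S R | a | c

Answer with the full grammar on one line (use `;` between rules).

S → b | d | a R; R → a | c | S R'; R' → ε | b | S R

R has alternatives sharing prefix 'S': factor to R → S R' with R' → ε | b | S R.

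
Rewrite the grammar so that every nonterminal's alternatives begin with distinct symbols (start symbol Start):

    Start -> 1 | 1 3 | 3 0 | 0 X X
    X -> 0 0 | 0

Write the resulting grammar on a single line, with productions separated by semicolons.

Start -> 3 0 | 0 X X | 1 Start1; X -> 0 X1; Start1 -> ε | 3; X1 -> 0 | ε

Start has alternatives sharing prefix '1': factor to Start → 1 Start1 with Start1 → ε | 3.
X has alternatives sharing prefix '0': factor to X → 0 X1 with X1 → 0 | ε.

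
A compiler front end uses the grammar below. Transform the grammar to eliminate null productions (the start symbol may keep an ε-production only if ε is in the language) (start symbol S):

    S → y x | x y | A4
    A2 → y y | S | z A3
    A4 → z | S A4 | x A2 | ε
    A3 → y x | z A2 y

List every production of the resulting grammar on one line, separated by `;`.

S → y x | x y | A4 | ε; A2 → y y | S | z A3; A4 → z | S A4 | S | x A2 | x; A3 → y x | z A2 y | z y

The nullable symbols are {A2, A4, S}.
ε ∈ L(G) since S is nullable, so keep S → ε.
Expand every rule over subsets of its nullable positions: A4 → S A4 gives S A4 | S. A4 → x A2 gives x A2 | x. A3 → z A2 y gives z A2 y | z y.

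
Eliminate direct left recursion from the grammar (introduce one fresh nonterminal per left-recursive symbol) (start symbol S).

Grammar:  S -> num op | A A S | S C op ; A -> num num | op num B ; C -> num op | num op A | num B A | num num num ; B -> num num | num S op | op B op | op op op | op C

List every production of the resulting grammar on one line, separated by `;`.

Directly left-recursive nonterminal: S.
For S: α = {C op}, β = {num op, A A S}. Rewrite as S → β S' and S' → α S' | ε.

S -> num op S' | A A S S'; A -> num num | op num B; C -> num op | num op A | num B A | num num num; B -> num num | num S op | op B op | op op op | op C; S' -> C op S' | ε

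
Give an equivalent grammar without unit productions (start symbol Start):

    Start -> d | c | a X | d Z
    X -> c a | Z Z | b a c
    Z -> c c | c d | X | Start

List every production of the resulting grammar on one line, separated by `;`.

Start -> d | c | a X | d Z; X -> c a | Z Z | b a c; Z -> c c | c d | d | c | a X | d Z | c a | Z Z | b a c

Unit pairs: Z ⇒* {Start, X}.
Replace each nonterminal's rules with the union of the non-unit rules of every nonterminal it unit-derives.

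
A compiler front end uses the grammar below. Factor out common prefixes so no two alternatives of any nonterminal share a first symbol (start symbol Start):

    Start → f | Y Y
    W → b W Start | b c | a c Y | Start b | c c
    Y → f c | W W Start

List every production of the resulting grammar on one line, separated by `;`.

W has alternatives sharing prefix 'b': factor to W → b W1 with W1 → W Start | c.

Start → f | Y Y; W → a c Y | Start b | c c | b W1; Y → f c | W W Start; W1 → W Start | c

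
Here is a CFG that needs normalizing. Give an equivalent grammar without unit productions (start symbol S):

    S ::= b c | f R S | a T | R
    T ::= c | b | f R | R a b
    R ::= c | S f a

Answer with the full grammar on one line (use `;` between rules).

Unit pairs: S ⇒* {R}.
For every A with A ⇒* B via unit rules, add B's non-unit alternatives to A; then delete every rule of the form X → Y.

S ::= b c | f R S | a T | c | S f a; T ::= c | b | f R | R a b; R ::= c | S f a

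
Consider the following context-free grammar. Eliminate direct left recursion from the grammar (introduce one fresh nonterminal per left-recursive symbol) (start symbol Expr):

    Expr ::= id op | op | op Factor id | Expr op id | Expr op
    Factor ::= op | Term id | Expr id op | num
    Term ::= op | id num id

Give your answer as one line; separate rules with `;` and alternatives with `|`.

Expr is directly left-recursive.
For Expr: α = {op id, op}, β = {id op, op, op Factor id}. Rewrite as Expr → β Expr1 and Expr1 → α Expr1 | ε.

Expr ::= id op Expr1 | op Expr1 | op Factor id Expr1; Factor ::= op | Term id | Expr id op | num; Term ::= op | id num id; Expr1 ::= op id Expr1 | op Expr1 | ε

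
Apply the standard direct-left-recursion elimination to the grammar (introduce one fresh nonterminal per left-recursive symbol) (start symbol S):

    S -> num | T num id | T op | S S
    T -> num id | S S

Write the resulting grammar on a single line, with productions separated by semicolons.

Left recursion appears on S.
For S: α = {S}, β = {num, T num id, T op}. Rewrite as S → β S' and S' → α S' | ε.

S -> num S' | T num id S' | T op S'; T -> num id | S S; S' -> S S' | ε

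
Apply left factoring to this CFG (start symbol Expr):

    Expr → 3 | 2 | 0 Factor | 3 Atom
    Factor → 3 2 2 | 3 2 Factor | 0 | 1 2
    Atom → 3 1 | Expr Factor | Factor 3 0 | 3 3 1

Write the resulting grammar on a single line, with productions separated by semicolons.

Expr has alternatives sharing prefix '3': factor to Expr → 3 Expr1 with Expr1 → ε | Atom.
Factor has alternatives sharing prefix '3 2': factor to Factor → 3 2 Factor1 with Factor1 → 2 | Factor.
Atom has alternatives sharing prefix '3': factor to Atom → 3 Atom1 with Atom1 → 1 | 3 1.

Expr → 2 | 0 Factor | 3 Expr1; Factor → 0 | 1 2 | 3 2 Factor1; Atom → Expr Factor | Factor 3 0 | 3 Atom1; Expr1 → ε | Atom; Factor1 → 2 | Factor; Atom1 → 1 | 3 1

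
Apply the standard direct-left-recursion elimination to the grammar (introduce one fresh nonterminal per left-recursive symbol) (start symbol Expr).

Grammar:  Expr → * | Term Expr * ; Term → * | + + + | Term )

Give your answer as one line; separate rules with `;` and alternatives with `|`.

Left recursion appears on Term.
For Term: α = {)}, β = {*, + + +}. Rewrite as Term → β Term1 and Term1 → α Term1 | ε.

Expr → * | Term Expr *; Term → * Term1 | + + + Term1; Term1 → ) Term1 | ε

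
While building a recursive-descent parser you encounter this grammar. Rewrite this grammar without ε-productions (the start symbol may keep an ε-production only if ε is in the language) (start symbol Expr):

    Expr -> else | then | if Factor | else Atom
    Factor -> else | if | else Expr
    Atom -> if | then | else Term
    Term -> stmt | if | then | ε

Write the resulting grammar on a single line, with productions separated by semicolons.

Nullable nonterminals: {Term}.
ε ∉ L(G), so no ε-production is kept.
Add the nullable-subset variants: Atom → else Term gives else Term | else.

Expr -> else | then | if Factor | else Atom; Factor -> else | if | else Expr; Atom -> if | then | else Term | else; Term -> stmt | if | then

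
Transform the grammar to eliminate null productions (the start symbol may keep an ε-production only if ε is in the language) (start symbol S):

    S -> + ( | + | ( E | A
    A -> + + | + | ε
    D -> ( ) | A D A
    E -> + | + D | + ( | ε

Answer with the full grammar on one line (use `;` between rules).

The nullable symbols are {A, E, S}.
ε ∈ L(G) since S is nullable, so keep S → ε.
Add the nullable-subset variants: S → ( E gives ( E | (. D → A D A gives A D A | A D | D A.

S -> + ( | + | ( E | ( | A | ε; A -> + + | +; D -> ( ) | A D A | A D | D A; E -> + | + D | + (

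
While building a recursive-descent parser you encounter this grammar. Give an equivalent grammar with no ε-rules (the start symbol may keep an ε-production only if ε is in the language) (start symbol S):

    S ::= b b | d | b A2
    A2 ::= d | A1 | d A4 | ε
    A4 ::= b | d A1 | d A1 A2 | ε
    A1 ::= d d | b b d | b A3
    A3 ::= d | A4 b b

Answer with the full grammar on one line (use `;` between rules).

The nullable symbols are {A2, A4}.
ε ∉ L(G), so no ε-production is kept.
Expand every rule over subsets of its nullable positions: S → b A2 gives b A2 | b. A3 → A4 b b gives A4 b b | b b.

S ::= b b | d | b A2 | b; A2 ::= d | A1 | d A4; A4 ::= b | d A1 | d A1 A2; A1 ::= d d | b b d | b A3; A3 ::= d | A4 b b | b b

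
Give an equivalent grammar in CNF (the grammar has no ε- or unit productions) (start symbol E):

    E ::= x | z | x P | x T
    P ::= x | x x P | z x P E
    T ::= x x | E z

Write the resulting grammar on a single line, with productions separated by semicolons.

E ::= x | z | X1 P | X1 T; P ::= x | X1 Y1 | X2 Y2; T ::= X1 X1 | E X2; X1 ::= x; X2 ::= z; Y1 ::= X1 P; Y2 ::= X1 Y3; Y3 ::= P E

Introduce a nonterminal for each terminal appearing in a rule of length ≥ 2: X1 → x, X2 → z.
Binarize each right-hand side of length ≥ 3 by chaining fresh nonterminals (Y1, Y2, …): affected rules were P → X1 X1 P; P → X2 X1 P E.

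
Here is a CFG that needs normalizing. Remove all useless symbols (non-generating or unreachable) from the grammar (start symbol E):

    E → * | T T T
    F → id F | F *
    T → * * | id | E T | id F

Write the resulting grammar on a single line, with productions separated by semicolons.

Generating nonterminals: {E, T}.
Reachable from E after that: {E, T}.
Removed useless symbols: {F} and every production mentioning them.

E → * | T T T; T → * * | id | E T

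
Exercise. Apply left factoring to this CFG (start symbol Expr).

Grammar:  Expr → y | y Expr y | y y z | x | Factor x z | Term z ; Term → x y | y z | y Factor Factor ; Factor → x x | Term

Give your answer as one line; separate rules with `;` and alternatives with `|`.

Expr has alternatives sharing prefix 'y': factor to Expr → y Expr1 with Expr1 → ε | Expr y | y z.
Term has alternatives sharing prefix 'y': factor to Term → y Term1 with Term1 → z | Factor Factor.

Expr → x | Factor x z | Term z | y Expr1; Term → x y | y Term1; Factor → x x | Term; Expr1 → ε | Expr y | y z; Term1 → z | Factor Factor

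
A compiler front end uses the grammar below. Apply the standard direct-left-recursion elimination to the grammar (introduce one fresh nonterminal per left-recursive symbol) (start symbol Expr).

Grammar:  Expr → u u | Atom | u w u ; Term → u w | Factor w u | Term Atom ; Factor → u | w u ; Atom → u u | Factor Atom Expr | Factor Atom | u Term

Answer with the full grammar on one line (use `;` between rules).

Term is directly left-recursive.
For Term: α = {Atom}, β = {u w, Factor w u}. Rewrite as Term → β Term1 and Term1 → α Term1 | ε.

Expr → u u | Atom | u w u; Term → u w Term1 | Factor w u Term1; Factor → u | w u; Atom → u u | Factor Atom Expr | Factor Atom | u Term; Term1 → Atom Term1 | ε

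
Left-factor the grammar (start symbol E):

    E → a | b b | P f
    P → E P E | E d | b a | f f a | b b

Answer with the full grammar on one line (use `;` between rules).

P has alternatives sharing prefix 'E': factor to P → E P' with P' → P E | d.
P has alternatives sharing prefix 'b': factor to P → b P'' with P'' → a | b.

E → a | b b | P f; P → f f a | E P' | b P''; P' → P E | d; P'' → a | b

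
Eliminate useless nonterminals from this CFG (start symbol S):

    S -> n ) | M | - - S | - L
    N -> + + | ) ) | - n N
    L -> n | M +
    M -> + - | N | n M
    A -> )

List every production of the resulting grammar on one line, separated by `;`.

S -> n ) | M | - - S | - L; N -> + + | ) ) | - n N; L -> n | M +; M -> + - | N | n M

Generating nonterminals: {A, L, M, N, S}.
Reachable from S after that: {L, M, N, S}.
Removed useless symbols: {A} and every production mentioning them.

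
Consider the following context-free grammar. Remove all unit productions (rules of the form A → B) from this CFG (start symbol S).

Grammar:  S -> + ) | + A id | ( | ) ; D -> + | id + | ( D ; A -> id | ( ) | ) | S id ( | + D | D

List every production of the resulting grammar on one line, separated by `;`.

S -> + ) | + A id | ( | ); D -> + | id + | ( D; A -> + | id + | ( D | id | ( ) | ) | S id ( | + D

Unit pairs: A ⇒* {D}.
For every A with A ⇒* B via unit rules, add B's non-unit alternatives to A; then delete every rule of the form X → Y.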